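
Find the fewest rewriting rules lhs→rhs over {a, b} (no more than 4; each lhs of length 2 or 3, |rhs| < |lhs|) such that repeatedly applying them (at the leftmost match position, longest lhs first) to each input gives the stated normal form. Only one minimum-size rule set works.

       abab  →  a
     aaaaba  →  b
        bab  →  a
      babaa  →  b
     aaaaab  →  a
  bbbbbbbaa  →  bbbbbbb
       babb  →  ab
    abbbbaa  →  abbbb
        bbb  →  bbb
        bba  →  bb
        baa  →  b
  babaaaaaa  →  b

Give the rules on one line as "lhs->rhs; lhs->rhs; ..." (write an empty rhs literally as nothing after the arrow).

aa->b; aba->ba; ba->b; bab->a

  | abab => bab => a
  | aaaaba => baaba => baba => aa => b
  | bab => a
  | babaa => aaa => ba => b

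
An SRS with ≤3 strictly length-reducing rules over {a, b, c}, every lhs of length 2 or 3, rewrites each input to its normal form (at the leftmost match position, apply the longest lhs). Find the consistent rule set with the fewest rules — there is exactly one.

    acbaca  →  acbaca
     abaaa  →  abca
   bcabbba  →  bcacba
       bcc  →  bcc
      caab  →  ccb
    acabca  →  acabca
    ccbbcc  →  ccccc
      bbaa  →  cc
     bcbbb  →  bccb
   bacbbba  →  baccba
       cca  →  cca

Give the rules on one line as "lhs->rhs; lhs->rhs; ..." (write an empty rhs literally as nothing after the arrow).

  | acbaca
  | abaaa => abca
  | bcabbba => bcacba
  | bcc

aa->c; bb->c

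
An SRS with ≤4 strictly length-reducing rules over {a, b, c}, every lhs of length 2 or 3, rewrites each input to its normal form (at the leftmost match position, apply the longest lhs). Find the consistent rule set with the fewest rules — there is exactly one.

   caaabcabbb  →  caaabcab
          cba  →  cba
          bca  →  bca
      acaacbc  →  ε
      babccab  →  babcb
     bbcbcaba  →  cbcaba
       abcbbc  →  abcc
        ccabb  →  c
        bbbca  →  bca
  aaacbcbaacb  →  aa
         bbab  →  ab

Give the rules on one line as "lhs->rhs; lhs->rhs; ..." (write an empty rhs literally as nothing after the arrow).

ac->b; bb->; cca->c

  | caaabcabbb => caaabcab
  | cba
  | bca
  | acaacbc => baacbc => babbc => bac => bb => ε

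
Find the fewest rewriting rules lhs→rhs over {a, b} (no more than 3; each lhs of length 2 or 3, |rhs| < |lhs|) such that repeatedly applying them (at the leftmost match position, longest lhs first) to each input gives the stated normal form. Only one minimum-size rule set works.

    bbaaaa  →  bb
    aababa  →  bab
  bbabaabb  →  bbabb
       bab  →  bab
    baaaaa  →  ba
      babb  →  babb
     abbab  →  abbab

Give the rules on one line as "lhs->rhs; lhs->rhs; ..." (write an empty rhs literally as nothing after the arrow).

  | bbaaaa => bbaa => bb
  | aababa => baba => bab
  | bbabaabb => bbababb => bbabbb => bbabb
  | bab

aa->; aba->ab; bbb->bb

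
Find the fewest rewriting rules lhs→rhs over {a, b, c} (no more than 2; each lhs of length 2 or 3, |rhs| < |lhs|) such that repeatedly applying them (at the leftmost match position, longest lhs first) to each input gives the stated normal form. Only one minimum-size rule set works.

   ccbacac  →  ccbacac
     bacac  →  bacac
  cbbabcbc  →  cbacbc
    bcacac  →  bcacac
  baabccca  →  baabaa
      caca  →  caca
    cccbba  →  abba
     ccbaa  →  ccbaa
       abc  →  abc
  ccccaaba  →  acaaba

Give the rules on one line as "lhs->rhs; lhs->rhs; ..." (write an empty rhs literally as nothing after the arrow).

bab->a; ccc->a

  | ccbacac
  | bacac
  | cbbabcbc => cbacbc
  | bcacac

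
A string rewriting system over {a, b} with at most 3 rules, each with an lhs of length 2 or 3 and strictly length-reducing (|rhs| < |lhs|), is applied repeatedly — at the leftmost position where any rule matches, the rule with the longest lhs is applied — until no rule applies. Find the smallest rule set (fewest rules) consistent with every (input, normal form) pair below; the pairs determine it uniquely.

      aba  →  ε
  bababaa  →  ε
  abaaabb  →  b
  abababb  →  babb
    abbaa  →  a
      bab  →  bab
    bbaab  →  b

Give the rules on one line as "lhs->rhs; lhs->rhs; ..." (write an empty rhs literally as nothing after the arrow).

aab->; aba->; bba->ab

  | aba => ε
  | bababaa => bbaa => aba => ε
  | abaaabb => aabb => b
  | abababb => babb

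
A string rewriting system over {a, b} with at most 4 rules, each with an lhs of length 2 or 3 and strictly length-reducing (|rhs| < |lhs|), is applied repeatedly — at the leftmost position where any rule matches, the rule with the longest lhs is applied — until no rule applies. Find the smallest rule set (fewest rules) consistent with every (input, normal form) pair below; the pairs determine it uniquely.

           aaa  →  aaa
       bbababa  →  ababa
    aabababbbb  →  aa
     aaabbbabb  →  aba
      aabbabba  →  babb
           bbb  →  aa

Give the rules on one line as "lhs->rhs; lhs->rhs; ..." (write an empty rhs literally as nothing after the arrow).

aab->ba; baa->bb; bba->a; bbb->aa

  | aaa
  | bbababa => ababa
  | aabababbbb => baababbbb => bbbabbbb => aaabbbb => ababbb => abaaa => abba => aa
  | aaabbbabb => ababbabb => abaabb => abbbb => aaab => aba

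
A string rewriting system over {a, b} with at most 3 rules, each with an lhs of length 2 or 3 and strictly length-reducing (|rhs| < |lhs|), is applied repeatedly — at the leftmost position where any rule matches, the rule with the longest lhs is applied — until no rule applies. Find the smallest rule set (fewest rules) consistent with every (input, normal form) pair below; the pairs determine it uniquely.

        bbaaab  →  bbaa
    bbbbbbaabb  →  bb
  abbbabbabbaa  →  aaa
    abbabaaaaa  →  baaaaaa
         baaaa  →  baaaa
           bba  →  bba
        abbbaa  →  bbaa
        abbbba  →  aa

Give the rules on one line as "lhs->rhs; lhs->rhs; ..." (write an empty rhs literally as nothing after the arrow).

  | bbaaab => bbaa
  | bbbbbbaabb => abbbaabb => bbaabb => bbab => bb
  | abbbabbabbaa => bbabbabbaa => bbbabbaa => aabbaa => abaa => aaa
  | abbabaaaaa => babaaaaa => baaaaaa

ab->; aba->aa; bbb->a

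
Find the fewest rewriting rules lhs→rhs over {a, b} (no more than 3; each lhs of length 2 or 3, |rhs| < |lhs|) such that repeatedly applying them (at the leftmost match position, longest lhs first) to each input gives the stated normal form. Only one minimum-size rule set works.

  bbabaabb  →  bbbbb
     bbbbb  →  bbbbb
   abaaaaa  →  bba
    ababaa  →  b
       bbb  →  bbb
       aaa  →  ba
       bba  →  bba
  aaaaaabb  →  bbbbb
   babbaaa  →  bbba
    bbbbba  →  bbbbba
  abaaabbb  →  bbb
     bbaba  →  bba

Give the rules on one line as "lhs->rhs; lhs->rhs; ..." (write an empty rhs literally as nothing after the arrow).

aa->b; ab->

  | bbabaabb => bbaabb => bbbbb
  | bbbbb
  | abaaaaa => aaaaa => baaa => bba
  | ababaa => abaa => aa => b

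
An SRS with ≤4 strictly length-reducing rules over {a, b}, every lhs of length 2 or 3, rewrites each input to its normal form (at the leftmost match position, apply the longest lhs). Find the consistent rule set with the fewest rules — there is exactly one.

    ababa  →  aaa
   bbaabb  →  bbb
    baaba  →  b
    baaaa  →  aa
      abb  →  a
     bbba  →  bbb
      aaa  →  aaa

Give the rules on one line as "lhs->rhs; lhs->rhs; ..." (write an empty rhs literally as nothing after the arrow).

  | ababa => aaba => aaa
  | bbaabb => bbb
  | baaba => ba => b
  | baaaa => aa

ab->a; ba->b; baa->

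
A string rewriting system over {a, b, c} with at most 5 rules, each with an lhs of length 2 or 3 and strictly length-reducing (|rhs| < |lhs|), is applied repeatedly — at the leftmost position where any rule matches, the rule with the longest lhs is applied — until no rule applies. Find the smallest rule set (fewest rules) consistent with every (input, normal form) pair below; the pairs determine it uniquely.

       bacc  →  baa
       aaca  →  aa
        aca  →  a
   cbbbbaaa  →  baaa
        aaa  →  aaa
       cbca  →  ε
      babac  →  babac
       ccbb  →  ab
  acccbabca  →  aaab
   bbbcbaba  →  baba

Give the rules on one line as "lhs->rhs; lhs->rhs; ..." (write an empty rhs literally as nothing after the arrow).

bb->b; ca->; cb->; cc->a

  | bacc => baa
  | aaca => aa
  | aca => a
  | cbbbbaaa => bbbaaa => bbaaa => baaa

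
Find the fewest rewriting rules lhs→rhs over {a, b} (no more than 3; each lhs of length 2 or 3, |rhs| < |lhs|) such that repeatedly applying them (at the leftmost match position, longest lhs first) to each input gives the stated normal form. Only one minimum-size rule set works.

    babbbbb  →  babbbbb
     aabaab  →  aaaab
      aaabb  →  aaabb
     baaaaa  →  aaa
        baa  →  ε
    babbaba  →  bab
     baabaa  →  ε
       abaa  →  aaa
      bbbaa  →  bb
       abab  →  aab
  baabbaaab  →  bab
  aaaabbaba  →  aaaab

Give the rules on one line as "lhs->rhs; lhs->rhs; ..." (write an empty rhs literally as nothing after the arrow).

aba->aa; baa->

  | babbbbb
  | aabaab => aaaab
  | aaabb
  | baaaaa => aaa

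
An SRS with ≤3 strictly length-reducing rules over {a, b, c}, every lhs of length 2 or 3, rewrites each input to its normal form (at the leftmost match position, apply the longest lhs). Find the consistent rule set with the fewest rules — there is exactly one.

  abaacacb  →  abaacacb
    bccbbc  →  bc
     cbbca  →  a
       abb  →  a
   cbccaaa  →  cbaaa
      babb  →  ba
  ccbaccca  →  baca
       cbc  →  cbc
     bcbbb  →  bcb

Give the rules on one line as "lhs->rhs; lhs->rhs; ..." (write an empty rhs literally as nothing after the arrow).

  | abaacacb
  | bccbbc => bbbc => bc
  | cbbca => cca => a
  | abb => a

bb->; cc->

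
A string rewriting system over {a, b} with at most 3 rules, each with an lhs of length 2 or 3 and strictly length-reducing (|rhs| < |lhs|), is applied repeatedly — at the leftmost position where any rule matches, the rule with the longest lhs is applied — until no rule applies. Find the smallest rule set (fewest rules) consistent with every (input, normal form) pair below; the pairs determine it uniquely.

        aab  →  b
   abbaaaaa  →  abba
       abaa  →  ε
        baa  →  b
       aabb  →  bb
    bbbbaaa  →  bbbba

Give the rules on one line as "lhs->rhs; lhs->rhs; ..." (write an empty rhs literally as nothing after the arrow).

aa->; aba->a

  | aab => b
  | abbaaaaa => abbaaa => abba
  | abaa => aa => ε
  | baa => b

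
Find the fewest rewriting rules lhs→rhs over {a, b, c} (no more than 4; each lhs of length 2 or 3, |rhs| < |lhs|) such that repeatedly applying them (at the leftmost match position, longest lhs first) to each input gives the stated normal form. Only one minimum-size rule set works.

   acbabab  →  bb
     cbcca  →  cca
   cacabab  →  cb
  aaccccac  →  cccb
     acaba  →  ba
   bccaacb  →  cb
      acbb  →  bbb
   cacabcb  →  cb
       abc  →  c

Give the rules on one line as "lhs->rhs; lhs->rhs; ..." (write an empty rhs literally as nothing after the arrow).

  | acbabab => bbabab => bbab => bb
  | cbcca => cca
  | cacabab => cbabab => cbab => cb
  | aaccccac => abcccac => cccac => cccb

ab->; ac->b; bc->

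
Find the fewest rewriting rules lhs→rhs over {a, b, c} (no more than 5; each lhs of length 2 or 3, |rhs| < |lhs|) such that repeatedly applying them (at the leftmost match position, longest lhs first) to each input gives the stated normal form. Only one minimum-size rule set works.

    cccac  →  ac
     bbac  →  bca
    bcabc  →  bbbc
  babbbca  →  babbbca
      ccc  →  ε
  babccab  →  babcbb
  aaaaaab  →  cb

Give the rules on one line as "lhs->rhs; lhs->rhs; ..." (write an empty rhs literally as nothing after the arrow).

  | cccac => ac
  | bbac => bca
  | bcabc => bbbc
  | babbbca

aaa->cc; bac->ca; cab->bb; ccc->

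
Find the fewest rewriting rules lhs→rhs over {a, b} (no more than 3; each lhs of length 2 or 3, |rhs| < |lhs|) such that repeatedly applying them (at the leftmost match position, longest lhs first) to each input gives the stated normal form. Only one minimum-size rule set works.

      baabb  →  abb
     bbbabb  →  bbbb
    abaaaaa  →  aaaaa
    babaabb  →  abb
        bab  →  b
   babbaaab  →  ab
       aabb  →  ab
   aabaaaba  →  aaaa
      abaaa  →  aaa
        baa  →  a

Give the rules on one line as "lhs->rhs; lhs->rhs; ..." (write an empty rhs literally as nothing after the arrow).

  | baabb => abb
  | bbbabb => bbbb
  | abaaaaa => aaaaa
  | babaabb => baabb => abb

aab->a; ba->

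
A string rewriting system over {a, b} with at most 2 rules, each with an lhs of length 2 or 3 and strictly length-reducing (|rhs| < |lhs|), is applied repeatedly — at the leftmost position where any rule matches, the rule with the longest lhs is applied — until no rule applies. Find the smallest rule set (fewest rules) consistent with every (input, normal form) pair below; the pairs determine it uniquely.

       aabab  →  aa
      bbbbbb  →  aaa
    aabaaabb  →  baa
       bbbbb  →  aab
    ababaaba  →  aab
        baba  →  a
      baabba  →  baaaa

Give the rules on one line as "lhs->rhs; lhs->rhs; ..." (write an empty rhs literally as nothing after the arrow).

  | aabab => abb => aa
  | bbbbbb => abbbb => aabb => aaa
  | aabaaabb => abaabb => babb => baa
  | bbbbb => abbb => aab

aba->b; bb->a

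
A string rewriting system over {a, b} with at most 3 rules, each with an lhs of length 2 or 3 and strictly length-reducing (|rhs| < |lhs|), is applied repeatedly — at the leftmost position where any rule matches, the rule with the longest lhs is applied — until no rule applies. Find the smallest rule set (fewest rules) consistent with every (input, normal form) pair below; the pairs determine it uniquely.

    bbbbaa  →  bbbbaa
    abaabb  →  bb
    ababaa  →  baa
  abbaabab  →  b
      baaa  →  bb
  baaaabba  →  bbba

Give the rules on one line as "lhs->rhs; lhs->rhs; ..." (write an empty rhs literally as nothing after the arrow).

aaa->b; ab->; aba->ab

  | bbbbaa
  | abaabb => ababb => abbb => bb
  | ababaa => abbaa => baa
  | abbaabab => baabab => baabb => bab => b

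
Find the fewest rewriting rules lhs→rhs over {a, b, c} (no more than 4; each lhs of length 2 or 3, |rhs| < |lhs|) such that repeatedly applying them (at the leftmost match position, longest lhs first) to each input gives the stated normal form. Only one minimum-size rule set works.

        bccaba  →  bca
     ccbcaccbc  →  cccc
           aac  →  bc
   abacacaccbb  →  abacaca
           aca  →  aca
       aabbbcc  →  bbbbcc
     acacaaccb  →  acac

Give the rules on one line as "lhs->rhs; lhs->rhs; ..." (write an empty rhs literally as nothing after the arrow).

aa->b; cb->; cca->cc

  | bccaba => bccba => bca
  | ccbcaccbc => ccaccbc => ccccbc => cccc
  | aac => bc
  | abacacaccbb => abacacacb => abacaca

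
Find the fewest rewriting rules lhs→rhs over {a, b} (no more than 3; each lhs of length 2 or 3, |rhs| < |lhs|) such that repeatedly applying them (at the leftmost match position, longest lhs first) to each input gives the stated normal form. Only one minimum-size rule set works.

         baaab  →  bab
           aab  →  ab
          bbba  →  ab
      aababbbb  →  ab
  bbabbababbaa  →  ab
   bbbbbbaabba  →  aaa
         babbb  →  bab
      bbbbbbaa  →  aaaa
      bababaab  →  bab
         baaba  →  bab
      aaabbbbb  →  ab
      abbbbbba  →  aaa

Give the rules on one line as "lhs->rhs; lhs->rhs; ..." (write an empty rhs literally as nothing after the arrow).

aab->ab; aba->ab; bb->a

  | baaab => baab => bab
  | aab => ab
  | bbba => aba => ab
  | aababbbb => ababbbb => abbbbb => aabbb => abbb => aab => ab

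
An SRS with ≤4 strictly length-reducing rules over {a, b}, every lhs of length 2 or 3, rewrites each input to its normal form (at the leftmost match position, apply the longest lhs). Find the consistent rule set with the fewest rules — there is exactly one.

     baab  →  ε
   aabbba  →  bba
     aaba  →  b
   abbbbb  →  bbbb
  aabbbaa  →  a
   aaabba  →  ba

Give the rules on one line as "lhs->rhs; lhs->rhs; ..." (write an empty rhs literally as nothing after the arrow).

aa->a; ab->; aba->b; baa->aa

  | baab => aab => ab => ε
  | aabbba => abbba => bba
  | aaba => aba => b
  | abbbbb => bbbb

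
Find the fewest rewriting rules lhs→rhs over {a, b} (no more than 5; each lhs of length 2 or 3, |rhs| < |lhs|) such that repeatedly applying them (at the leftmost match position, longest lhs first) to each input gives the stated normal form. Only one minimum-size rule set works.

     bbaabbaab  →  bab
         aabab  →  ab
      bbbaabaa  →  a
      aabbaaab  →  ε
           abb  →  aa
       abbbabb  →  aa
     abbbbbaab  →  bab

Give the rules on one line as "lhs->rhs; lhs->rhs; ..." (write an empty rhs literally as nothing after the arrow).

aaa->ba; aab->; aba->; bb->a

  | bbaabbaab => aaabbaab => babbaab => baaaab => bbaab => aaab => bab
  | aabab => ab
  | bbbaabaa => abaabaa => abaa => a
  | aabbaaab => baaab => bbab => aab => ε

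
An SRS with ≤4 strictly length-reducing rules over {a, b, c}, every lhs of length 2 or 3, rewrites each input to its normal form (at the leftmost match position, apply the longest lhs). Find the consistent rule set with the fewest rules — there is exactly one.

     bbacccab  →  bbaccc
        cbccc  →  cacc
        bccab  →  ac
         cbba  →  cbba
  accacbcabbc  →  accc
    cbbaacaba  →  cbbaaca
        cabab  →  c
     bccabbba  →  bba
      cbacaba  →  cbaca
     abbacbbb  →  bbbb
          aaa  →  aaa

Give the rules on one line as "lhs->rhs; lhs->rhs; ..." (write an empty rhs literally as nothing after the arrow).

  | bbacccab => bbaccc
  | cbccc => cacc
  | bccab => acab => ac
  | cbba

ab->; acb->b; bc->a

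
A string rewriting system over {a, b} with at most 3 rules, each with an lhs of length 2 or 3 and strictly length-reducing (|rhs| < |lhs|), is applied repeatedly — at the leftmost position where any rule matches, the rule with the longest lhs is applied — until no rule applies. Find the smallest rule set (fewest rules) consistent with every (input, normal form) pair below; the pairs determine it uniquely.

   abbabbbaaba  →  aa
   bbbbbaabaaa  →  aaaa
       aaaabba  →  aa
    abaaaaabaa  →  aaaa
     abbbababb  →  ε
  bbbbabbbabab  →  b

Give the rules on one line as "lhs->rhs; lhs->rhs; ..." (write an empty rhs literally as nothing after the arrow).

  | abbabbbaaba => bbabbbaaba => abbbaaba => bbbaaba => baaba => bbaa => aa
  | bbbbbaabaaa => bbbaabaaa => baabaaa => bbaaaa => aaaa
  | aaaabba => aababa => baaba => bbaa => aa
  | abaaaaabaa => baaaaabaa => baaabaaa => babaaaa => bbaaaa => aaaa

aab->ba; ab->b; bb->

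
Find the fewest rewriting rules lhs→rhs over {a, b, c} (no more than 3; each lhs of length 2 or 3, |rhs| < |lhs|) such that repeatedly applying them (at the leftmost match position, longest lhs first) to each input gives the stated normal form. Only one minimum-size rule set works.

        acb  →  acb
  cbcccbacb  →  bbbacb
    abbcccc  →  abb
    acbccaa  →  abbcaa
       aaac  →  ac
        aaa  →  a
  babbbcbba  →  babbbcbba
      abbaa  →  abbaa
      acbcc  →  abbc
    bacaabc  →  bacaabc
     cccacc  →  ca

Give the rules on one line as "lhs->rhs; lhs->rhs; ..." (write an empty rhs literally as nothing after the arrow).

aaa->a; cbc->bb; cc->

  | acb
  | cbcccbacb => bbccbacb => bbbacb
  | abbcccc => abbcc => abb
  | acbccaa => abbcaa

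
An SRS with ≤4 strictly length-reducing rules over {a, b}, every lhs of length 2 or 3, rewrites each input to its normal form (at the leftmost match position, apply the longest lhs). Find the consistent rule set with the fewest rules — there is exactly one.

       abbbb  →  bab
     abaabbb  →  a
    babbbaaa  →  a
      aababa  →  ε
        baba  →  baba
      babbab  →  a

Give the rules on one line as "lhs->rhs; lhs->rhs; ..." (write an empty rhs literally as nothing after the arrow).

aa->a; aaa->; aab->ba; bb->a

  | abbbb => aabb => bab
  | abaabbb => abbabb => aaabb => bb => a
  | babbbaaa => baabaaa => bbaaaa => aaaaa => aa => a
  | aababa => baaba => bbaa => aaa => ε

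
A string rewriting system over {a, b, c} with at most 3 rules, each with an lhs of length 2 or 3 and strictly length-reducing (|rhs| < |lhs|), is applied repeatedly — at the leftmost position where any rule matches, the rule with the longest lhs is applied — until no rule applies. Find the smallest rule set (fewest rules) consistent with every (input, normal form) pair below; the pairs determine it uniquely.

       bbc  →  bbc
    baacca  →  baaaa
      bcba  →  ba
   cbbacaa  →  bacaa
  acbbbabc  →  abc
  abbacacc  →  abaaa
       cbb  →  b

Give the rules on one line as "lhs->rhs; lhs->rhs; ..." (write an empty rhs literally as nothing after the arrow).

bba->bc; cb->; cc->a

  | bbc
  | baacca => baaaa
  | bcba => ba
  | cbbacaa => bacaa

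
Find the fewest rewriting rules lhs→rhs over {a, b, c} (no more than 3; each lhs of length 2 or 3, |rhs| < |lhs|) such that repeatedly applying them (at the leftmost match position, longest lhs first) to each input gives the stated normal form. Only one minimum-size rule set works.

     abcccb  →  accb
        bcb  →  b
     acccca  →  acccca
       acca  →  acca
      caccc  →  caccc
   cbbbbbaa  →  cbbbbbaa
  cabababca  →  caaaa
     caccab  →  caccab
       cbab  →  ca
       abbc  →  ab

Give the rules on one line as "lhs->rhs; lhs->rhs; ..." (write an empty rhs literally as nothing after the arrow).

  | abcccb => accb
  | bcb => b
  | acccca
  | acca

bab->a; bc->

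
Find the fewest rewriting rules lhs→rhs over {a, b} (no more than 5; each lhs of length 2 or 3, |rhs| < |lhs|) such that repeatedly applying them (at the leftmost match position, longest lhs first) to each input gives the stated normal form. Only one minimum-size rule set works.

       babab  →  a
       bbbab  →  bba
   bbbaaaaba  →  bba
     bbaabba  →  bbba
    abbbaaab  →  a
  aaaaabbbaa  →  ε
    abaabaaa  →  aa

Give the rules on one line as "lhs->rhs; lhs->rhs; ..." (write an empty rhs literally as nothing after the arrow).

aaa->aa; ab->; baa->; bab->a

  | babab => aab => a
  | bbbab => bba
  | bbbaaaaba => bbaaba => bba
  | bbaabba => bbba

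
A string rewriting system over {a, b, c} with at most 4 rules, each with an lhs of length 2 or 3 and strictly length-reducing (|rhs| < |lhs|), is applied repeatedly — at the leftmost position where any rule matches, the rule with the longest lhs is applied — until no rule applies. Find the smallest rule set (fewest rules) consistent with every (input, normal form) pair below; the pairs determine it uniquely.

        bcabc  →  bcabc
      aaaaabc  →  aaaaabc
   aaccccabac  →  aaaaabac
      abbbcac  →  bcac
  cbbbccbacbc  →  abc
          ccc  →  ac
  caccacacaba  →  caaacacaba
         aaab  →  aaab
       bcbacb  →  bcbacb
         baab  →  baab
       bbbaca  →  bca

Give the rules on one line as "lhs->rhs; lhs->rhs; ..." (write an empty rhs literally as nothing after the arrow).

  | bcabc
  | aaaaabc
  | aaccccabac => aaaccabac => aaaaabac
  | abbbcac => bcac

abb->; bba->; cc->a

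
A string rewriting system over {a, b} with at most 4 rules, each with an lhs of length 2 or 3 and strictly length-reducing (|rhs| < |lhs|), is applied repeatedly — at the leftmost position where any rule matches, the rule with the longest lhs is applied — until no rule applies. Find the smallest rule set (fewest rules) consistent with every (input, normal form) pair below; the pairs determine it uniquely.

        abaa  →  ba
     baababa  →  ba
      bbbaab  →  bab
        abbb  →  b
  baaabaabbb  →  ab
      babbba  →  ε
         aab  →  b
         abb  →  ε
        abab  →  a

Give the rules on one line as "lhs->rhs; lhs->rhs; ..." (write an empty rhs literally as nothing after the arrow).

aa->; aba->b; bb->a

  | abaa => ba
  | baababa => bbaba => aaba => ba
  | bbbaab => abaab => bab
  | abbb => aab => b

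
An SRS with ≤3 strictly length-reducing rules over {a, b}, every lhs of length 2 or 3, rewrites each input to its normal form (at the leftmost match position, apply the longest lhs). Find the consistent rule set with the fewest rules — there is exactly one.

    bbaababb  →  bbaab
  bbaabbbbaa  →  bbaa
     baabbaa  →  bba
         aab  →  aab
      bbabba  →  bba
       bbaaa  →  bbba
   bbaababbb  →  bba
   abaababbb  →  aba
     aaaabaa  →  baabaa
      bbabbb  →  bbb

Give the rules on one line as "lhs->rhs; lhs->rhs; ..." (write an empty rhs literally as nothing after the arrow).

  | bbaababb => bbaab
  | bbaabbbbaa => bbabbaa => bbaa
  | baabbaa => baaa => bba
  | aab

aaa->ba; abb->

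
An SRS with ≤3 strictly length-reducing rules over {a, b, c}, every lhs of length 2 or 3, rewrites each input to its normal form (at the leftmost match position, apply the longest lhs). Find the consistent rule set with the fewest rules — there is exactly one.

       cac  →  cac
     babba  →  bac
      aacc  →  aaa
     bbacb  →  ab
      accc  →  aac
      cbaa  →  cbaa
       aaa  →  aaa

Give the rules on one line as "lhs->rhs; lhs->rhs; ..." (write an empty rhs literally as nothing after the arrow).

bba->c; cc->a

  | cac
  | babba => bac
  | aacc => aaa
  | bbacb => ccb => ab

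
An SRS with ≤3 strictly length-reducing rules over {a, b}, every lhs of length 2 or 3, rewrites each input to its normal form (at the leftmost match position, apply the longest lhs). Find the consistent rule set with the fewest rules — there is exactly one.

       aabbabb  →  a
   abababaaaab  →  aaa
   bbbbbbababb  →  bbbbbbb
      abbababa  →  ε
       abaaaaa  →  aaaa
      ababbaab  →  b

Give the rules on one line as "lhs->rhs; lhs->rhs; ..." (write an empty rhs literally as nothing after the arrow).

ab->a; aba->; ba->

  | aabbabb => aababb => abb => ab => a
  | abababaaaab => babaaaab => baaaab => aaab => aaa
  | bbbbbbababb => bbbbbbabb => bbbbbbb
  | abbababa => abababa => baba => ba => ε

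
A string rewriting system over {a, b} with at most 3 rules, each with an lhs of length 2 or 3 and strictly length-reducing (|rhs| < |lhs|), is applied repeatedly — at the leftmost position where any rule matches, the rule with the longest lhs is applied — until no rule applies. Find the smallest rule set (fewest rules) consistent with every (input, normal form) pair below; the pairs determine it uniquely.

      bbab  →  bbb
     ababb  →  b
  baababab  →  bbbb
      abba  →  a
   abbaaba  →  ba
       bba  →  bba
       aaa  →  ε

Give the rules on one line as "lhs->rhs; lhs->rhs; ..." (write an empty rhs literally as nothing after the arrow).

  | bbab => bbb
  | ababb => babb => b
  | baababab => bababab => bbabab => bbbab => bbbb
  | abba => a

aaa->; ab->b; abb->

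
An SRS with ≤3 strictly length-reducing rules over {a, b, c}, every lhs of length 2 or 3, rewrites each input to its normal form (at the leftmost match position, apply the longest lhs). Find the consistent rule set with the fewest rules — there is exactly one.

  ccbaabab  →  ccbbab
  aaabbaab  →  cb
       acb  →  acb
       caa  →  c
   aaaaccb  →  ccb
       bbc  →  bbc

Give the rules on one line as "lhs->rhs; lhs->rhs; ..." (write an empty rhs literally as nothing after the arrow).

  | ccbaabab => ccbbab
  | aaabbaab => abbaab => caab => cb
  | acb
  | caa => c

aa->; abb->c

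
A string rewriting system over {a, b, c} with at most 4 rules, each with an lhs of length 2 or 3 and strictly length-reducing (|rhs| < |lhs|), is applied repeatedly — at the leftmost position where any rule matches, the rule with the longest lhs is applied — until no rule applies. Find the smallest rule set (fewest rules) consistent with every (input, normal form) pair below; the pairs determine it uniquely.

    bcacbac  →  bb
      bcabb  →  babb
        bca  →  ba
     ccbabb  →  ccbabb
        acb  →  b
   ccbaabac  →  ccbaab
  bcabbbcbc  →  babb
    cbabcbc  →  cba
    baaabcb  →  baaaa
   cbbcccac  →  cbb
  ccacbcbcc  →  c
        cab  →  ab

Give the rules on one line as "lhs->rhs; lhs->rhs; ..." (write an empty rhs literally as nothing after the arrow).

  | bcacbac => bacbac => bbac => bb
  | bcabb => babb
  | bca => ba
  | ccbabb

ac->; bcb->a; ca->a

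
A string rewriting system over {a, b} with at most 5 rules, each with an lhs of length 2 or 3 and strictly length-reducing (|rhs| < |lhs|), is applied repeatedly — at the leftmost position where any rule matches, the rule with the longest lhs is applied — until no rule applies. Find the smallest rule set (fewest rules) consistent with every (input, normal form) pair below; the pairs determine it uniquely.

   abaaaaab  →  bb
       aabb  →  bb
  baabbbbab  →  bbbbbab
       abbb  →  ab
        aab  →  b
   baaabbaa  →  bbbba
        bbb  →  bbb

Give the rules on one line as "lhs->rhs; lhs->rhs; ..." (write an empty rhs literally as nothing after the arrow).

aa->a; aaa->b; aab->b; abb->a

  | abaaaaab => abbaab => aaab => bb
  | aabb => bb
  | baabbbbab => bbbbbab
  | abbb => ab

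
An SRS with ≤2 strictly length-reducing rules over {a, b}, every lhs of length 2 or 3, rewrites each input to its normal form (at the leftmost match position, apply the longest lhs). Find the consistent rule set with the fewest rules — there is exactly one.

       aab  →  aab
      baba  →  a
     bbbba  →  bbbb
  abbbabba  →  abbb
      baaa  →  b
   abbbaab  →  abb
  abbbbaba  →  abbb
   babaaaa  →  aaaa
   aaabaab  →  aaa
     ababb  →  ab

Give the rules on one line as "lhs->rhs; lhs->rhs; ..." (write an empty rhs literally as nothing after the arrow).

ba->b; bab->

  | aab
  | baba => a
  | bbbba => bbbb
  | abbbabba => abbba => abbb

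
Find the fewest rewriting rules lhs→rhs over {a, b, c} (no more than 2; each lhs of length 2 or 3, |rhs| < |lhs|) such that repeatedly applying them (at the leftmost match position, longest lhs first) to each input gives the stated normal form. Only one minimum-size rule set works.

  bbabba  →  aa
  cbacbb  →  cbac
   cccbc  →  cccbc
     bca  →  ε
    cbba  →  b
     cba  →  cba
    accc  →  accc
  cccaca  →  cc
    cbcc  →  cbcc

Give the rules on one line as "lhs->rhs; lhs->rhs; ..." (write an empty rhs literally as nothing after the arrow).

  | bbabba => abba => aa
  | cbacbb => cbac
  | cccbc
  | bca => bb => ε

bb->; ca->b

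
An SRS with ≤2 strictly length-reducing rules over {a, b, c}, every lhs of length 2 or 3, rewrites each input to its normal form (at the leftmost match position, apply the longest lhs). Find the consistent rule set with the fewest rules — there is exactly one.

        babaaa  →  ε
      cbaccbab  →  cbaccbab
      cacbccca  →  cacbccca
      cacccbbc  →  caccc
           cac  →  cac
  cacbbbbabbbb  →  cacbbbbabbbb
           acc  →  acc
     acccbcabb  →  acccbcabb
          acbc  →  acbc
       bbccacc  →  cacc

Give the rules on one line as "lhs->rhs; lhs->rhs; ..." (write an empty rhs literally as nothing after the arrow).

  | babaaa => baa => ε
  | cbaccbab
  | cacbccca
  | cacccbbc => caccc

baa->; bbc->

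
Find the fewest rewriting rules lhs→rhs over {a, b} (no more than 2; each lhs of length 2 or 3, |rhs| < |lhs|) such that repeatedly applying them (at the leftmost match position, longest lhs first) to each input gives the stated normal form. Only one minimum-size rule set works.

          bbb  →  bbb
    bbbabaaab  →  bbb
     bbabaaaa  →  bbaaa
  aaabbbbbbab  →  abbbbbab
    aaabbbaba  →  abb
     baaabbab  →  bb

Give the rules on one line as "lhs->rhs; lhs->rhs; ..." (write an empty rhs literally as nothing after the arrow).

  | bbb
  | bbbabaaab => bbbaab => bbb
  | bbabaaaa => bbaaa
  | aaabbbbbbab => abbbbbab

aab->; aba->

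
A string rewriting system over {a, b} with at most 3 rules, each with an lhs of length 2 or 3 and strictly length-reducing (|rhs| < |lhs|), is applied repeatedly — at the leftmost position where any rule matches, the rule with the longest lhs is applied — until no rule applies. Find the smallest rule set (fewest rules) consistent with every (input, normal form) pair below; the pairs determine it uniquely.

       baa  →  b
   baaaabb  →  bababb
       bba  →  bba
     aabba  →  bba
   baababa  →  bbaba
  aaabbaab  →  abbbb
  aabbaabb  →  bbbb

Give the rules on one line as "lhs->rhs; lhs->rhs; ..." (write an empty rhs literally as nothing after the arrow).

aa->; aaa->ab

  | baa => b
  | baaaabb => bababb
  | bba
  | aabba => bba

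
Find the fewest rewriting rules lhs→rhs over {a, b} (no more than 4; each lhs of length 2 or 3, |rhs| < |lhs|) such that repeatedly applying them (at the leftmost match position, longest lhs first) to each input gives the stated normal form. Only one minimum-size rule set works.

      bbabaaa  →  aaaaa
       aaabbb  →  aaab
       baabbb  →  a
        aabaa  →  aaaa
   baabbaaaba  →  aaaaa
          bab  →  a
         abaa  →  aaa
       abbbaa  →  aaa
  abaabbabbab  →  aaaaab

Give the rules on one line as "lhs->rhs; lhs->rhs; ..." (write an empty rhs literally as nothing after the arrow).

aba->aa; abb->a; ba->b; bb->a

  | bbabaaa => aabaaa => aaaaa
  | aaabbb => aaab
  | baabbb => babbb => bbbb => abb => a
  | aabaa => aaaa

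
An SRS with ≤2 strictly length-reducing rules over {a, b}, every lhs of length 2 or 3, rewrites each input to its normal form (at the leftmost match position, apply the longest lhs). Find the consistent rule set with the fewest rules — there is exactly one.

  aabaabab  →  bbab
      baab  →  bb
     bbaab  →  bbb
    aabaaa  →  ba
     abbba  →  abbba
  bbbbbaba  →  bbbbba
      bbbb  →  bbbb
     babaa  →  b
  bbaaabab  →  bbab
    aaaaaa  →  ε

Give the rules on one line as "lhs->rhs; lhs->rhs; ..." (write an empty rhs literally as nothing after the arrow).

  | aabaabab => baabab => bbab
  | baab => bb
  | bbaab => bbb
  | aabaaa => baaa => ba

aa->; aba->a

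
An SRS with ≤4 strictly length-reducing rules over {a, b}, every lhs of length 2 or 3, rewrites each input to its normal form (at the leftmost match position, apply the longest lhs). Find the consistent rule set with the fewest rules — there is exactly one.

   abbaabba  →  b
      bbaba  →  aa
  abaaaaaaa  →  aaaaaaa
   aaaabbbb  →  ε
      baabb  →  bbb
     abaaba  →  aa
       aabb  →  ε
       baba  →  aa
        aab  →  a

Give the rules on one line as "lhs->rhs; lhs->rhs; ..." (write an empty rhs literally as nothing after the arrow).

  | abbaabba => baabba => babba => bbba => baa => ba => b
  | bbaba => aaba => aa
  | abaaaaaaa => aaaaaaa
  | aaaabbbb => aaabbb => aabb => ab => ε

ab->; ba->b; bba->aa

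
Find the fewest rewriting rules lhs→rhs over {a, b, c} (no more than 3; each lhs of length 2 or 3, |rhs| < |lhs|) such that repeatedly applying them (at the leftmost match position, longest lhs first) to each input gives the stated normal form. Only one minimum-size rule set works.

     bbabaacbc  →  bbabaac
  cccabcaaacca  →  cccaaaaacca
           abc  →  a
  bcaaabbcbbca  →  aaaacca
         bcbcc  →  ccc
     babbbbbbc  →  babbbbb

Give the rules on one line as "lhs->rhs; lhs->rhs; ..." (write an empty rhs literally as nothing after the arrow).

bc->; bca->aa; bcb->c

  | bbabaacbc => bbabaac
  | cccabcaaacca => cccaaaaacca
  | abc => a
  | bcaaabbcbbca => aaaabbcbbca => aaaabcbca => aaaacca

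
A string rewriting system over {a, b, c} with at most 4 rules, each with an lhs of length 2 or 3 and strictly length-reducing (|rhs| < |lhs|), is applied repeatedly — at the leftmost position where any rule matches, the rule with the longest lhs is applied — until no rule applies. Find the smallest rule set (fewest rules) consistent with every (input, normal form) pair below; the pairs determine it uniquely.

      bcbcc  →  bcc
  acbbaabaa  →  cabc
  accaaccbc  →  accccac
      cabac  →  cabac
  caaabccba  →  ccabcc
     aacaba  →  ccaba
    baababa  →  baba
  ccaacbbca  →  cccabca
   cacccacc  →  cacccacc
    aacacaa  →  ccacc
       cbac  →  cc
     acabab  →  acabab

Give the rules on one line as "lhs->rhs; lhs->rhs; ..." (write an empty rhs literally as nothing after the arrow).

  | bcbcc => bcc
  | acbbaabaa => aabaabaa => cbaabaa => aaabaa => cabaa => cabc
  | accaaccbc => acccccbc => accccac
  | cabac

aa->c; bcb->b; cb->a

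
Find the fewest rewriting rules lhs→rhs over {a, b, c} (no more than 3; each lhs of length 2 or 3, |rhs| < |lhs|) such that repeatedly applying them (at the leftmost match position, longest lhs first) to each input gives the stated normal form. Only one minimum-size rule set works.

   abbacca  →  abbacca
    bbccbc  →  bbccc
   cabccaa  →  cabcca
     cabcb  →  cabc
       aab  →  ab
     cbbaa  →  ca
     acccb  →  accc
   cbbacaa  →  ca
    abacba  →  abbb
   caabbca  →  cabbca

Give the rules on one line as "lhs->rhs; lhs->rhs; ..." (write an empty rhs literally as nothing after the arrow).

aa->a; aca->bb; cb->c

  | abbacca
  | bbccbc => bbccc
  | cabccaa => cabcca
  | cabcb => cabc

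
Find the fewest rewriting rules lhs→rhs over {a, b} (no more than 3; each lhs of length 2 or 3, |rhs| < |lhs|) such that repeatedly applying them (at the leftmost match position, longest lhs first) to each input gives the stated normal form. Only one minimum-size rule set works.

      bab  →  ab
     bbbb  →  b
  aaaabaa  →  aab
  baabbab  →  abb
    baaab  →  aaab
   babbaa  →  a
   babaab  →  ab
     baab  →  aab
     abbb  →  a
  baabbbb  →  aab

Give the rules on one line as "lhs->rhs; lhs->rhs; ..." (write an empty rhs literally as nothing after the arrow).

  | bab => ab
  | bbbb => b
  | aaaabaa => aaaba => aab
  | baabbab => aabbab => aabab => abb

aba->b; ba->a; bbb->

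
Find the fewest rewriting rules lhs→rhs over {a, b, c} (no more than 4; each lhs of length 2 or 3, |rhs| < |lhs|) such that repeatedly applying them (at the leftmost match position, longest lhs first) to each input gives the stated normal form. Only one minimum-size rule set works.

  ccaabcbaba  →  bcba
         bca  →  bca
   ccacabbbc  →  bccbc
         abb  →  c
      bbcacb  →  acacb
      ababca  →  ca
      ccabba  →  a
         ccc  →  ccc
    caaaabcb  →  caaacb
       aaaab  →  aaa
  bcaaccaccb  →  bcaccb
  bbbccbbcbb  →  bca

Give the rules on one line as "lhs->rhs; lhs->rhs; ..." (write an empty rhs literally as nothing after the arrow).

  | ccaabcbaba => babcbaba => bcbaba => bcba
  | bca
  | ccacabbbc => bcabbbc => bccbc
  | abb => c

ab->; abb->c; bb->a; cca->b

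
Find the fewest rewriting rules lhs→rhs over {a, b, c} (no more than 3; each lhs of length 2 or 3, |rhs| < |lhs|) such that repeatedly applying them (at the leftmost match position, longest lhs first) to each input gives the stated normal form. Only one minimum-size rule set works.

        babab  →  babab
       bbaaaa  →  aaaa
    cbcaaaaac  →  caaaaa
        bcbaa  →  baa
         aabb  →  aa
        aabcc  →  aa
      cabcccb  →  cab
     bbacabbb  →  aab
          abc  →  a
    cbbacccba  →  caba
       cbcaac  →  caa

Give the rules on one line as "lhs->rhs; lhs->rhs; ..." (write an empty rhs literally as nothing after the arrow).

ac->a; bb->; bc->

  | babab
  | bbaaaa => aaaa
  | cbcaaaaac => caaaaac => caaaaa
  | bcbaa => baa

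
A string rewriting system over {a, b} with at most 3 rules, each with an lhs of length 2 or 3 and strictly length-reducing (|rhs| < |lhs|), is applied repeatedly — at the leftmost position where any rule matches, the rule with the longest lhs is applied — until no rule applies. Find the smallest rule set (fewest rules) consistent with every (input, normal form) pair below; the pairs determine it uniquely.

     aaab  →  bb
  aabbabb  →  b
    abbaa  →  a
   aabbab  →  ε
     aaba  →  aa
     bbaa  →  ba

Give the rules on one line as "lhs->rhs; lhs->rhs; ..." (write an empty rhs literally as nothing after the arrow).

aaa->b; ab->; baa->a

  | aaab => bb
  | aabbabb => ababb => abb => b
  | abbaa => baa => a
  | aabbab => abab => ab => ε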